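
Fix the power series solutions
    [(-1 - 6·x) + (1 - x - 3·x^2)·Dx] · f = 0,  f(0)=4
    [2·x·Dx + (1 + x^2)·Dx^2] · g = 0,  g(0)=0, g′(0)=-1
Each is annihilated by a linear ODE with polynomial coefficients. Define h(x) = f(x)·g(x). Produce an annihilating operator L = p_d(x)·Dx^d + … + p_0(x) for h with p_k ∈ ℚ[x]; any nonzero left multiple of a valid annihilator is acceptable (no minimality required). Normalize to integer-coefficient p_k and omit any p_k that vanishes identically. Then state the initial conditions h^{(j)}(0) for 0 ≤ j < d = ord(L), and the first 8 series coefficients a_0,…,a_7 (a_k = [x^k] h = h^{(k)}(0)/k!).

L = (6 + 2·x + 18·x^2) + (2 + 10·x + 4·x^2 + 18·x^3)·Dx + (-1 + x + 2·x^2 + x^3 + 3·x^4)·Dx^2  (order 2).
h: a_k = 0, -4, -4, -44/3, -80/3, -1072/15, -2272/15, -38356/105, …
ICs: h(0) = 0, h′(0) = -4.

f: a_k = 4, 4, 16, 28, 76, 160, 388, 868, …
g: a_k = 0, -1, 0, 1/3, 0, -1/5, 0, 1/7, …
Product ⇒ symmetric product L₀, ord ≤ 2.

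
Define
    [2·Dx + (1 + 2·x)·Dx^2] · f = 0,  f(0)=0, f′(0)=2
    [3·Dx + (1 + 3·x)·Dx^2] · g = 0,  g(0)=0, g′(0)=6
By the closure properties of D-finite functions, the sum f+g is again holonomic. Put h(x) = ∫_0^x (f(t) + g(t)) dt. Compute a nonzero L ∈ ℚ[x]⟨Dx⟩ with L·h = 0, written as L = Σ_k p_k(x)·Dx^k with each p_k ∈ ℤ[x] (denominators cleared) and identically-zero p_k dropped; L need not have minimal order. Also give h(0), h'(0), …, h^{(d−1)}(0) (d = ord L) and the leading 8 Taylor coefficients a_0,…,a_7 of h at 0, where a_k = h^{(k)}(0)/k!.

f: a_k = 0, 2, -2, 8/3, -4, 32/5, -32/3, 128/7, …
g: a_k = 0, 6, -9, 18, -81/2, 486/5, -243, 4374/7, …
f+g: L₀ = lclm(L_f,L_g), ord ≤ 2+2.
Integrate: L := L₀·Dx.
L = 12·Dx^2 + (10 + 24·x)·Dx^3 + (1 + 5·x + 6·x^2)·Dx^4  (order 4).
h: a_k = 0, 0, 4, -11/3, 31/6, -89/10, 259/15, -761/21, …
ICs: h(0) = 0, h′(0) = 0, h′′(0) = 8, h′′′(0) = -22.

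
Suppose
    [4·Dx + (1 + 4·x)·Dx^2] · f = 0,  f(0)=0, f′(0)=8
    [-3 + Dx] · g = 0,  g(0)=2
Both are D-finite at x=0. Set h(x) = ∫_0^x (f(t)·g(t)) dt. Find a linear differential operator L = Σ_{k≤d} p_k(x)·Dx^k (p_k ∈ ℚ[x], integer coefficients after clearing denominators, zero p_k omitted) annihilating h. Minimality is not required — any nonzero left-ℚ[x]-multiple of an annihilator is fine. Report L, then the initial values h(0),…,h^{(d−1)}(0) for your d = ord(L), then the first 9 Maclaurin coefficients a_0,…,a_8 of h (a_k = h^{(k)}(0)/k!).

L = (-3 + 36·x)·Dx + (-2 - 24·x)·Dx^2 + (1 + 4·x)·Dx^3  (order 3).
h: a_k = 0, 0, 8, 16/3, 46/3, -72/5, 863/15, -3350/21, 138043/280, …
ICs: h(0) = 0, h′(0) = 0, h′′(0) = 16.

f: a_k = 0, 8, -16, 128/3, -128, 2048/5, -4096/3, 32768/7, -16384, …
g: a_k = 2, 6, 9, 9, 27/4, 81/20, 81/40, 243/280, 729/2240, …
f·g: L₀ = L_f ⊗_s L_g, ord ≤ 2·1.
h=∫h₀ ⇒ L = L₀·Dx.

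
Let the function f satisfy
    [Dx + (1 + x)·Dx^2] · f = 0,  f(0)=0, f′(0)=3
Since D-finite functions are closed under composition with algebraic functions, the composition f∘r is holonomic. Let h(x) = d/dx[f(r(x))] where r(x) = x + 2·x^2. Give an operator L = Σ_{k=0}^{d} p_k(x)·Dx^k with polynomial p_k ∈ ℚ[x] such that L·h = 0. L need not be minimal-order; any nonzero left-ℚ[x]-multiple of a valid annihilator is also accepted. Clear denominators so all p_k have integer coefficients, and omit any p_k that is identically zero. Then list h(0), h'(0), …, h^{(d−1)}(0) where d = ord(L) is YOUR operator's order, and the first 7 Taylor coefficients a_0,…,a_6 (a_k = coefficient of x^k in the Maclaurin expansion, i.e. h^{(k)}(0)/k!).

f: a_k = 0, 3, -3/2, 1, -3/4, 3/5, -1/2, …
Change of var in L_f (x↦r) gives L₀.
Derive L from L₀ (diff closure).
L = (-3 + 4·x + 8·x^2) + (1 + 5·x + 6·x^2 + 8·x^3)·Dx  (order 1).
h: a_k = 3, 9, -15, -3, 33, -27, -39, …
ICs: h(0) = 3.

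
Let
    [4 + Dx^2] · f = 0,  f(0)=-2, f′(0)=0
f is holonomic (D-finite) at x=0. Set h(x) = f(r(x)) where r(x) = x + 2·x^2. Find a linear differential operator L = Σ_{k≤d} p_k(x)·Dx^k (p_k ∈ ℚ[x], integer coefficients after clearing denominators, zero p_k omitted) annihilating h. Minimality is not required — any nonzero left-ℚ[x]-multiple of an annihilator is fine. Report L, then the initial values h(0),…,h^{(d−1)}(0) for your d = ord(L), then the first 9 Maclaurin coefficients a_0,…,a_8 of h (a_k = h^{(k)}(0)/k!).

f: a_k = -2, 0, 4, 0, -4/3, 0, 8/45, 0, -4/315, …
f∘r: x↦r, Dx↦Dx/r' in L_f ⇒ L₀.
L = (4 + 48·x + 192·x^2 + 256·x^3) - 4·Dx + (1 + 4·x)·Dx^2  (order 2).
h: a_k = -2, 0, 4, 16, 44/3, -32/3, -1432/45, -608/15, -3364/315, …
ICs: h(0) = -2, h′(0) = 0.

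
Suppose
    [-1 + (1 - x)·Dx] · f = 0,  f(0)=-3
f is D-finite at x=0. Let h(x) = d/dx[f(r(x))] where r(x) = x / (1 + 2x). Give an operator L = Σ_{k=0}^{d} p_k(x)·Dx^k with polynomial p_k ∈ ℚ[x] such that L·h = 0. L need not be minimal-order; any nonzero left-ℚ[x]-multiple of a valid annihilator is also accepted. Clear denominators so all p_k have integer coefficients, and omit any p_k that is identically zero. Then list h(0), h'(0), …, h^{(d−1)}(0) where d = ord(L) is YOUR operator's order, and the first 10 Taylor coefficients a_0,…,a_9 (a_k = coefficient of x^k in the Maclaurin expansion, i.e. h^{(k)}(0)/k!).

L = -4 + (-2 - 2·x)·Dx  (order 1).
h: a_k = -3, 6, -9, 12, -15, 18, -21, 24, -27, 30, …
ICs: h(0) = -3.

f: a_k = -3, -3, -3, -3, -3, -3, -3, -3, -3, -3, …
f∘r: x↦r, Dx↦Dx/r' in L_f ⇒ L₀.
h₀' ⇒ L via d/dx closure of L₀.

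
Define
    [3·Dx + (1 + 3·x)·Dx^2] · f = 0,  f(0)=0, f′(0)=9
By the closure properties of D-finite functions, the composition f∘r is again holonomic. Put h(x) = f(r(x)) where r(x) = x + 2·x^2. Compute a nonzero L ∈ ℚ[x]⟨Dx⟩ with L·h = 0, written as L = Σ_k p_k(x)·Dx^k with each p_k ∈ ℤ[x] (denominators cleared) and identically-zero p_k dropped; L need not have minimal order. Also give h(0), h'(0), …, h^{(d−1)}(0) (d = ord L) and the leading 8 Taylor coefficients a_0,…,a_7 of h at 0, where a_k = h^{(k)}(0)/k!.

L = (-1 + 12·x + 24·x^2)·Dx + (1 + 7·x + 18·x^2 + 24·x^3)·Dx^2  (order 2).
h: a_k = 0, 9, 9/2, -27, 189/4, -81/5, -297/2, 3159/7, …
ICs: h(0) = 0, h′(0) = 9.

f: a_k = 0, 9, -27/2, 27, -243/4, 729/5, -729/2, 6561/7, …
f∘r: x↦r, Dx↦Dx/r' in L_f ⇒ L₀.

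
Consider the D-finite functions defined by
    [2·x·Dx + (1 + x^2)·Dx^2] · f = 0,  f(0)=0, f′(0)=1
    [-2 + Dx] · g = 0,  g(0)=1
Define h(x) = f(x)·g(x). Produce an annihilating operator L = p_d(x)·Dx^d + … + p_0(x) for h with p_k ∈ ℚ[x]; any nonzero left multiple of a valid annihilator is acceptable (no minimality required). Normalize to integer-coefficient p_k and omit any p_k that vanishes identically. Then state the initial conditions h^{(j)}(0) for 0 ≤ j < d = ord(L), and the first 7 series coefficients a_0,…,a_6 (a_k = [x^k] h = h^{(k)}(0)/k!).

f: a_k = 0, 1, 0, -1/3, 0, 1/5, 0, …
g: a_k = 1, 2, 2, 4/3, 2/3, 4/15, 4/45, …
L₀ := L_f ⊗_s L_g (sym. prod.), ord ≤ 2.
L = (4 - 4·x + 4·x^2) + (-4 + 2·x - 4·x^2)·Dx + (1 + x^2)·Dx^2  (order 2).
h: a_k = 0, 1, 2, 5/3, 2/3, 1/5, 2/9, …
ICs: h(0) = 0, h′(0) = 1.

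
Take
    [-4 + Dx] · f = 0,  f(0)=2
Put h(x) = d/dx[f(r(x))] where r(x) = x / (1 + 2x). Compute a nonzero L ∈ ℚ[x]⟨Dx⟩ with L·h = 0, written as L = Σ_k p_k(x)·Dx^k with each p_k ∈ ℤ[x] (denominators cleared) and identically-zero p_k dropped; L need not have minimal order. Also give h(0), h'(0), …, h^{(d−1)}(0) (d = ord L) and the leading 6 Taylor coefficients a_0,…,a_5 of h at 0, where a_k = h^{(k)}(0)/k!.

L = -8·x + (-1 - 4·x - 4·x^2)·Dx  (order 1).
h: a_k = 8, 0, -32, 256/3, -128, 1024/15, …
ICs: h(0) = 8.

f: a_k = 2, 8, 16, 64/3, 64/3, 256/15, …
Substitute x→r, Dx→(1/r')Dx; clear ⇒ L₀.
h=h₀': d/dx-closure on L₀ ⇒ L.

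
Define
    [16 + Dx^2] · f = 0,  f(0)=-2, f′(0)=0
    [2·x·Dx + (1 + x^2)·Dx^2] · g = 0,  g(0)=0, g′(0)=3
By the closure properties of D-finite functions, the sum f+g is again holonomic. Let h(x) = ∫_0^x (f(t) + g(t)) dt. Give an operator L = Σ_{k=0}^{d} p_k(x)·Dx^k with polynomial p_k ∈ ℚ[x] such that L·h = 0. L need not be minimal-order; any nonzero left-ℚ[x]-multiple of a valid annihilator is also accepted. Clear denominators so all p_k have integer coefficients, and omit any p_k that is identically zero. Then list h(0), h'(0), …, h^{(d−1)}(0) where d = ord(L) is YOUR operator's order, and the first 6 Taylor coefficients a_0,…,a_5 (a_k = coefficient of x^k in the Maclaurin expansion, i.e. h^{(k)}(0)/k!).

f: a_k = -2, 0, 16, 0, -64/3, 0, …
g: a_k = 0, 3, 0, -1, 0, 3/5, …
Weyl lclm of L_f,L_g ⇒ L₀ (ord ≤ 4).
h=∫h₀ ⇒ L = L₀·Dx.
L = (64·x + 704·x^3 + 256·x^5)·Dx^2 + (112 + 416·x^2 + 432·x^4 + 128·x^6)·Dx^3 + (4·x + 44·x^3 + 16·x^5)·Dx^4 + (7 + 26·x^2 + 27·x^4 + 8·x^6)·Dx^5  (order 5).
h: a_k = 0, -2, 3/2, 16/3, -1/4, -64/15, …
ICs: h(0) = 0, h′(0) = -2, h′′(0) = 3, h′′′(0) = 32, h′′′′(0) = -6.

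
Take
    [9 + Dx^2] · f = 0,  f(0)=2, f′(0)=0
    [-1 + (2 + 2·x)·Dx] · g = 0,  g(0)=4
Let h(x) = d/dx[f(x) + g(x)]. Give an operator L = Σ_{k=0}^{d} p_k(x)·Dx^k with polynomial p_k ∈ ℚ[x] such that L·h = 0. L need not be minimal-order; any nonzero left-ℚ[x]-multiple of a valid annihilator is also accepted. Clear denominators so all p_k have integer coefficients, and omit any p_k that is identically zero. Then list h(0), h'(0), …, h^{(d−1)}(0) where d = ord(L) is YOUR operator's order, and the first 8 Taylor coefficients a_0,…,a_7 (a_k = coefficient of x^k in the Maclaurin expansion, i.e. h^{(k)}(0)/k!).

L = (-153 - 216·x - 108·x^2) + (-234 - 666·x - 648·x^2 - 216·x^3)·Dx + (-17 - 24·x - 12·x^2)·Dx^2 + (-26 - 74·x - 72·x^2 - 24·x^3)·Dx^3  (order 3).
h: a_k = 2, -19, 3/4, 211/8, 35/64, -8091/640, 231/512, 78297/35840, …
ICs: h(0) = 2, h′(0) = -19, h′′(0) = 3/2.

f: a_k = 2, 0, -9, 0, 27/4, 0, -81/40, 0, …
g: a_k = 4, 2, -1/2, 1/4, -5/32, 7/64, -21/256, 33/512, …
L₀ := lclm(L_f,L_g); ord L₀ ≤ 2+1.
Derive L from L₀ (diff closure).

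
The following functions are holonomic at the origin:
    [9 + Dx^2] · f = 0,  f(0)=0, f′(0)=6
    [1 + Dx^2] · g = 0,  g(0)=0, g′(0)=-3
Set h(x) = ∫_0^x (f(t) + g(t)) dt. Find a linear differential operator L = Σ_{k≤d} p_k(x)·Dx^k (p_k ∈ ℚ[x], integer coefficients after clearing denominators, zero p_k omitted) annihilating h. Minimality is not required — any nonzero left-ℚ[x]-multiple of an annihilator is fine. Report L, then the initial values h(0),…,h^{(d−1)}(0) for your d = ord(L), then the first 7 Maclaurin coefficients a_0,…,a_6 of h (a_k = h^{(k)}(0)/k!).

L = 9·Dx + 10·Dx^3 + Dx^5  (order 5).
h: a_k = 0, 0, 3/2, 0, -17/8, 0, 161/240, …
ICs: h(0) = 0, h′(0) = 0, h′′(0) = 3, h′′′(0) = 0, h′′′′(0) = -51.

f: a_k = 0, 6, 0, -9, 0, 81/20, 0, …
g: a_k = 0, -3, 0, 1/2, 0, -1/40, 0, …
L₀ := lclm(L_f,L_g); ord L₀ ≤ 2+2.
h=∫₀ˣh₀: take L = L₀·Dx.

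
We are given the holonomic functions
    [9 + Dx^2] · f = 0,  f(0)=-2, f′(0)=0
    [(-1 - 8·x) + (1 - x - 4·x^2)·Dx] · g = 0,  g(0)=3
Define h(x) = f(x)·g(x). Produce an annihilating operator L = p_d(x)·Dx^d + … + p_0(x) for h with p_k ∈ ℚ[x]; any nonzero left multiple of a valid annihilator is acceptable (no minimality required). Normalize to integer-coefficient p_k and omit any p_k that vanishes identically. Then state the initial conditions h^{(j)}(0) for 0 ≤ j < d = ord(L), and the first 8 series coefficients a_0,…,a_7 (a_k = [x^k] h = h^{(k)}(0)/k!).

f: a_k = -2, 0, 9, 0, -27/4, 0, 81/40, 0, …
g: a_k = 3, 3, 15, 27, 87, 195, 543, 1323, …
Product ⇒ symmetric product L₀, ord ≤ 2.
L = (-1 + 9·x + 36·x^2) + (2 + 16·x)·Dx + (-1 + x + 4·x^2)·Dx^2  (order 2).
h: a_k = -6, -6, -3, -27, -237/4, -669/4, -15927/40, -42687/40, …
ICs: h(0) = -6, h′(0) = -6.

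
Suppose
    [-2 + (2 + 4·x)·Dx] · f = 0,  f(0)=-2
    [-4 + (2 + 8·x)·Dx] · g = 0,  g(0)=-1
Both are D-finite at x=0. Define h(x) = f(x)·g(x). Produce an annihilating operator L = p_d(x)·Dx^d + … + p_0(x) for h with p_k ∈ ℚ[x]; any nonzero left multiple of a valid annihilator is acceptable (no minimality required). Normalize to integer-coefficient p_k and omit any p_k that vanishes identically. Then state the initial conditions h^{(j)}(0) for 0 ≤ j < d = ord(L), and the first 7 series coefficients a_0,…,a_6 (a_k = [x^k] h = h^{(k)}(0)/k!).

f: a_k = -2, -2, 1, -1, 5/4, -7/4, 21/8, …
g: a_k = -1, -2, 2, -4, 10, -28, 84, …
f·g: L₀ = L_f ⊗_s L_g, ord ≤ 1·1.
L = (-3 - 8·x) + (1 + 6·x + 8·x^2)·Dx  (order 1).
h: a_k = 2, 6, -1, 3, -37/4, 117/4, -757/8, …
ICs: h(0) = 2.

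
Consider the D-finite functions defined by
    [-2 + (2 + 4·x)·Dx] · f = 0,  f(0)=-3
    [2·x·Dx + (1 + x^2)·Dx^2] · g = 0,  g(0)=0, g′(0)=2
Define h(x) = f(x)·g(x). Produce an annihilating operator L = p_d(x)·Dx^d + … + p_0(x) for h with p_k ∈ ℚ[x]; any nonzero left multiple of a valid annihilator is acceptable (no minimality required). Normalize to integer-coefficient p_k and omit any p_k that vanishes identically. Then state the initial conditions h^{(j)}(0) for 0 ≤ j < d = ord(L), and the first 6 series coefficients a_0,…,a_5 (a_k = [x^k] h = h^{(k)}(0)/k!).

L = (3 - 2·x - x^2) + (-2 - 2·x + 6·x^2 + 4·x^3)·Dx + (1 + 4·x + 5·x^2 + 4·x^3 + 4·x^4)·Dx^2  (order 2).
h: a_k = 0, -6, -6, 5, -1, 31/20, …
ICs: h(0) = 0, h′(0) = -6.

f: a_k = -3, -3, 3/2, -3/2, 15/8, -21/8, …
g: a_k = 0, 2, 0, -2/3, 0, 2/5, …
Sym-product of L_f,L_g gives L₀ (≤ ord 2).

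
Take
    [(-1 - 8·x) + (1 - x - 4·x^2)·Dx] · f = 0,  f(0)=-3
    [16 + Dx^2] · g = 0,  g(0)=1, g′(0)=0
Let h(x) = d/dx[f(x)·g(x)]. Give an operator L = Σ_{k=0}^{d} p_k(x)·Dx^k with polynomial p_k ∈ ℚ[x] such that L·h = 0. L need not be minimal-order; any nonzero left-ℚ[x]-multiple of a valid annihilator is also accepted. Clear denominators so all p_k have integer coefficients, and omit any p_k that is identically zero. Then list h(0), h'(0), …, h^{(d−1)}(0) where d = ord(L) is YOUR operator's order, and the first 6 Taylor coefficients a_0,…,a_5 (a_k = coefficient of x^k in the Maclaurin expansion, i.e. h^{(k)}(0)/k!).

f: a_k = -3, -3, -15, -27, -87, -195, …
g: a_k = 1, 0, -8, 0, 32/3, 0, …
f·g: L₀ = L_f ⊗_s L_g, ord ≤ 1·2.
Differentiate: ansatz ord ≤ ord L₀ ⇒ L.
L = (-12 - 64·x - 224·x^2 + 256·x^3 + 512·x^4) + (-1 - 4·x + 48·x^2 + 128·x^3)·Dx + (1 - 3·x - 10·x^2 + 16·x^3 + 32·x^4)·Dx^2  (order 2).
h: a_k = -3, 18, -9, 4, -55, 302/5, …
ICs: h(0) = -3, h′(0) = 18.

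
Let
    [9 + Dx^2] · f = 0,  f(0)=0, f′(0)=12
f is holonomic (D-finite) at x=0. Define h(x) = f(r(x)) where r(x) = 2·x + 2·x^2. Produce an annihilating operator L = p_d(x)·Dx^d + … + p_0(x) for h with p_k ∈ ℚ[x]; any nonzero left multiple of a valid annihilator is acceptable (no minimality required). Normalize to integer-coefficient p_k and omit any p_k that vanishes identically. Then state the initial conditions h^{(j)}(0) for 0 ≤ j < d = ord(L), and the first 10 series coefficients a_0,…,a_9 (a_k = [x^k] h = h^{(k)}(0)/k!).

f: a_k = 0, 12, 0, -18, 0, 81/10, 0, -243/140, 0, 243/1120, …
h₀=f(r): pull back L_f along r ⇒ L₀.
L = (36 + 216·x + 432·x^2 + 288·x^3) - 2·Dx + (1 + 2·x)·Dx^2  (order 2).
h: a_k = 0, 24, 24, -144, -432, -864/5, 1152, 82944/35, 5184/5, -114048/35, …
ICs: h(0) = 0, h′(0) = 24.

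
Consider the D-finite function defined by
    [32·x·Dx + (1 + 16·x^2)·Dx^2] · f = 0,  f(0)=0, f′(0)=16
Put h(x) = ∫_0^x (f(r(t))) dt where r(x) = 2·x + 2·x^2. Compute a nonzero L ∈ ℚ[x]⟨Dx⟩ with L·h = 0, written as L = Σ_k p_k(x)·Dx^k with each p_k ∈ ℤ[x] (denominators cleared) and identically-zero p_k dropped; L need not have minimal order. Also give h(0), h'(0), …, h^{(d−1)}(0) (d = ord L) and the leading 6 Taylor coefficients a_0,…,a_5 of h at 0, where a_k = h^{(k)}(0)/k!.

L = (-2 + 128·x + 512·x^2 + 768·x^3 + 384·x^4)·Dx^2 + (1 + 2·x + 64·x^2 + 256·x^3 + 320·x^4 + 128·x^5)·Dx^3  (order 3).
h: a_k = 0, 0, 16, 32/3, -512/3, -2048/5, …
ICs: h(0) = 0, h′(0) = 0, h′′(0) = 32.

f: a_k = 0, 16, 0, -256/3, 0, 4096/5, …
Substitute x→r, Dx→(1/r')Dx; clear ⇒ L₀.
h=∫₀ˣh₀: take L = L₀·Dx.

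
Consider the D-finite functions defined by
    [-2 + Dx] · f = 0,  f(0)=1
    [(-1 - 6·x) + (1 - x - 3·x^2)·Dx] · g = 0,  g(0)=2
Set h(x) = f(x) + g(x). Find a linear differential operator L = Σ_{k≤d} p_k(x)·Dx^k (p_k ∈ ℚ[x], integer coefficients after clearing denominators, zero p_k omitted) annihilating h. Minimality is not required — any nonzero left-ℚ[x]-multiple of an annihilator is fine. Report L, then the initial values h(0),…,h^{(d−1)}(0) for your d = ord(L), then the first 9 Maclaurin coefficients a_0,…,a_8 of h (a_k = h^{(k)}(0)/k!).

f: a_k = 1, 2, 2, 4/3, 2/3, 4/15, 4/45, 8/315, 2/315, …
g: a_k = 2, 2, 8, 14, 38, 80, 194, 434, 1016, …
Sum ⇒ L₀ = lclm(L_f,L_g) in ℚ(x)⟨Dx⟩.
L = (12 + 16·x + 144·x^2 + 72·x^3) + (-4 - 26·x - 74·x^2 + 24·x^3 + 36·x^4)·Dx + (-1 + 9·x + x^2 - 30·x^3 - 18·x^4)·Dx^2  (order 2).
h: a_k = 3, 4, 10, 46/3, 116/3, 1204/15, 8734/45, 136718/315, 320042/315, …
ICs: h(0) = 3, h′(0) = 4.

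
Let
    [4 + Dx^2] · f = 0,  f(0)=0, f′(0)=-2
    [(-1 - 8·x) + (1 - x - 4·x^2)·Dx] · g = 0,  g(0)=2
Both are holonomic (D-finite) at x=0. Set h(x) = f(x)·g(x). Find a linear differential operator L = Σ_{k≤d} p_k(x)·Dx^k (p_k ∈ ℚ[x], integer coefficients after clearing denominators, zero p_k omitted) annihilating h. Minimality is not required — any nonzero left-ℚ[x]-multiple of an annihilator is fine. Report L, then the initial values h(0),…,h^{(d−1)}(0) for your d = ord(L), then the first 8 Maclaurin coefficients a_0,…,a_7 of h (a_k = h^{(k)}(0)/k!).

f: a_k = 0, -2, 0, 4/3, 0, -4/15, 0, 8/315, …
g: a_k = 2, 2, 10, 18, 58, 130, 362, 882, …
Product ⇒ symmetric product L₀, ord ≤ 2.
L = (4 + 4·x + 16·x^2) + (2 + 16·x)·Dx + (-1 + x + 4·x^2)·Dx^2  (order 2).
h: a_k = 0, -4, -4, -52/3, -100/3, -516/5, -3548/15, -204524/315, …
ICs: h(0) = 0, h′(0) = -4.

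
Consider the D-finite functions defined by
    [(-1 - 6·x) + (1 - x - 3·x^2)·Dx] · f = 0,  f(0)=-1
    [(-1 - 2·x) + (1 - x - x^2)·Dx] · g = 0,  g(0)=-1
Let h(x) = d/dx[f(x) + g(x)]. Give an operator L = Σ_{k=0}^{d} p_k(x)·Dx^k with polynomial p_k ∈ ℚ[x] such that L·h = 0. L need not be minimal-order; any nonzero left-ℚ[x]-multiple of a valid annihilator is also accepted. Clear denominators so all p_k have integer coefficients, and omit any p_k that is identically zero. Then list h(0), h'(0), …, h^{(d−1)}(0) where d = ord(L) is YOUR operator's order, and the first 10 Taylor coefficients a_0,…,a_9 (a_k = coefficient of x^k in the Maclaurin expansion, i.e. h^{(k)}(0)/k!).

f: a_k = -1, -1, -4, -7, -19, -40, -97, -217, -508, -1159, …
g: a_k = -1, -1, -2, -3, -5, -8, -13, -21, -34, -55, …
h₀=f+g: left-lcm gives L₀, ord ≤ 2.
Differentiate: ansatz ord ≤ ord L₀ ⇒ L.
L = (-6 - 168·x - 180·x^2 - 600·x^3 - 930·x^4 - 792·x^5 + 324·x^6) + (6 + 42·x + 48·x^2 + 72·x^3 - 138·x^4 - 894·x^5 - 360·x^6 + 216·x^7)·Dx + (-1 + 2·x - 9·x^2 + 82·x^4 - 6·x^5 - 143·x^6 - 24·x^7 + 27·x^8)·Dx^2  (order 2).
h: a_k = -2, -12, -30, -96, -240, -660, -1666, -4336, -10926, -27720, …
ICs: h(0) = -2, h′(0) = -12.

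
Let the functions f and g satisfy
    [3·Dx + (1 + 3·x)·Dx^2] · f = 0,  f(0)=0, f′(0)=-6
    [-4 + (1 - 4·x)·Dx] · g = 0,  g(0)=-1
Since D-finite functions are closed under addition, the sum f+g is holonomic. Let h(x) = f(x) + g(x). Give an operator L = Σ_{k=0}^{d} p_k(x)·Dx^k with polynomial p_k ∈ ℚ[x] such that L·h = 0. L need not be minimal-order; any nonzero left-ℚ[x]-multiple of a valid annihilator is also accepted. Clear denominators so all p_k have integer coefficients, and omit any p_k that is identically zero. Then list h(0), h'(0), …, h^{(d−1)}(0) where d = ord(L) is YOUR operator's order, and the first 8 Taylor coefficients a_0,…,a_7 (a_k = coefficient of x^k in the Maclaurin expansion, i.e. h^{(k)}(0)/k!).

f: a_k = 0, -6, 9, -18, 81/2, -486/5, 243, -4374/7, …
g: a_k = -1, -4, -16, -64, -256, -1024, -4096, -16384, …
Sum ⇒ L₀ = lclm(L_f,L_g) in ℚ(x)⟨Dx⟩.
L = (-432 - 288·x)·Dx + (-78 - 720·x - 576·x^2)·Dx^2 + (11 + x - 144·x^2 - 144·x^3)·Dx^3  (order 3).
h: a_k = -1, -10, -7, -82, -431/2, -5606/5, -3853, -119062/7, …
ICs: h(0) = -1, h′(0) = -10, h′′(0) = -14.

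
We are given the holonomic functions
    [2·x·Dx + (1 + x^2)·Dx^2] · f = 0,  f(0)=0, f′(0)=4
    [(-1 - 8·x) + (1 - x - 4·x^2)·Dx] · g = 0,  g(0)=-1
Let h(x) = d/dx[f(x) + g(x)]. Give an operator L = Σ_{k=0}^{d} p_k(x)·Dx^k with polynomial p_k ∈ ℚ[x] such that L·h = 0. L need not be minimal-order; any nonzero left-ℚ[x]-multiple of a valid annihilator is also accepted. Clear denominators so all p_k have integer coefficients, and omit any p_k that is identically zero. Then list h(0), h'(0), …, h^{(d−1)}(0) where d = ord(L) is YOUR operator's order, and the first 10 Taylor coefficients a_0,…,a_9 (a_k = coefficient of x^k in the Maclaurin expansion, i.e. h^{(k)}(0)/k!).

f: a_k = 0, 4, 0, -4/3, 0, 4/5, 0, -4/7, 0, 4/9, …
g: a_k = -1, -1, -5, -9, -29, -65, -181, -441, -1165, -2929, …
Weyl lclm of L_f,L_g ⇒ L₀ (ord ≤ 3).
h=h₀': d/dx-closure on L₀ ⇒ L.
L = (10 - 40·x - 478·x^2 - 864·x^3 - 2496·x^4 - 384·x^6) + (-28 - 246·x - 316·x^2 - 1182·x^3 - 752·x^4 - 2048·x^5 - 48·x^6 - 384·x^7)·Dx + (5 + 8·x + 32·x^2 - 104·x^3 - 197·x^4 - 128·x^5 - 288·x^6 - 16·x^7 - 64·x^8)·Dx^2  (order 2).
h: a_k = 3, -10, -31, -116, -321, -1086, -3091, -9320, -26357, -75890, …
ICs: h(0) = 3, h′(0) = -10.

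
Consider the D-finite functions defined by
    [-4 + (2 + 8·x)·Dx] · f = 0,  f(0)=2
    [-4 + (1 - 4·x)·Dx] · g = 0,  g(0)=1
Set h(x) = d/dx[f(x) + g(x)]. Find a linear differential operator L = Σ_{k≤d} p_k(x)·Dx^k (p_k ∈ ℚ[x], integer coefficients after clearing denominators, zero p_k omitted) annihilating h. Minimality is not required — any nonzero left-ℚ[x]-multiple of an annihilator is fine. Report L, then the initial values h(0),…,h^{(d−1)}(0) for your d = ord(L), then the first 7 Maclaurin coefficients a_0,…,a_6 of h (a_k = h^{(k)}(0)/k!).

f: a_k = 2, 4, -4, 8, -20, 56, -168, …
g: a_k = 1, 4, 16, 64, 256, 1024, 4096, …
Weyl lclm of L_f,L_g ⇒ L₀ (ord ≤ 2).
h=h₀': d/dx-closure on L₀ ⇒ L.
L = (-144 - 192·x) + (-42 - 432·x - 672·x^2)·Dx + (5 + 12·x - 80·x^2 - 192·x^3)·Dx^2  (order 2).
h: a_k = 8, 24, 216, 944, 5400, 23568, 118384, …
ICs: h(0) = 8, h′(0) = 24.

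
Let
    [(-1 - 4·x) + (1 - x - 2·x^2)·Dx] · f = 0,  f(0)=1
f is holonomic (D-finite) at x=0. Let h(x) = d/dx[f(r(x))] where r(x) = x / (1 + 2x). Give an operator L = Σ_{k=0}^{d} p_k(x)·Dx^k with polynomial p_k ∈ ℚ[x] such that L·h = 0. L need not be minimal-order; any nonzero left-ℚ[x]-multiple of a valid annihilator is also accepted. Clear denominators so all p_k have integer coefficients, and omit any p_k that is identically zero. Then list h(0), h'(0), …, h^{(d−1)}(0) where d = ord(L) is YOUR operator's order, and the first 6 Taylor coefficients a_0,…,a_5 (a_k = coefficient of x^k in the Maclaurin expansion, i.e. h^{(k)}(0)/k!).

L = 2 + (-1 - 11·x - 36·x^2 - 36·x^3)·Dx  (order 1).
h: a_k = 1, 2, -9, 36, -135, 486, …
ICs: h(0) = 1.

f: a_k = 1, 1, 3, 5, 11, 21, …
f∘r: x↦r, Dx↦Dx/r' in L_f ⇒ L₀.
h₀' ⇒ L via d/dx closure of L₀.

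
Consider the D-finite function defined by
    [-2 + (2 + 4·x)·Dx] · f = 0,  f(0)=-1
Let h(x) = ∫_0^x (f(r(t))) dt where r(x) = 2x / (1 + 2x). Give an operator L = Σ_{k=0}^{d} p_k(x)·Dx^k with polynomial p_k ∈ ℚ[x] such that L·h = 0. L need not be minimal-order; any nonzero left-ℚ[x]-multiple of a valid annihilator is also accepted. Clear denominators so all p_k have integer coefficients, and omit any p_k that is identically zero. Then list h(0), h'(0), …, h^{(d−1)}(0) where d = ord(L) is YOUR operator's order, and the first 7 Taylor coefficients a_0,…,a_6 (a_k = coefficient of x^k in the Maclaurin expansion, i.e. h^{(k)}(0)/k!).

L = -2·Dx + (1 + 8·x + 12·x^2)·Dx^2  (order 2).
h: a_k = 0, -1, -1, 2, -5, 74/5, -50, …
ICs: h(0) = 0, h′(0) = -1.

f: a_k = -1, -1, 1/2, -1/2, 5/8, -7/8, 21/16, …
L₀ from L_f via x↦r, Dx↦r'^{-1}Dx.
∫: right-multiply L₀ by Dx.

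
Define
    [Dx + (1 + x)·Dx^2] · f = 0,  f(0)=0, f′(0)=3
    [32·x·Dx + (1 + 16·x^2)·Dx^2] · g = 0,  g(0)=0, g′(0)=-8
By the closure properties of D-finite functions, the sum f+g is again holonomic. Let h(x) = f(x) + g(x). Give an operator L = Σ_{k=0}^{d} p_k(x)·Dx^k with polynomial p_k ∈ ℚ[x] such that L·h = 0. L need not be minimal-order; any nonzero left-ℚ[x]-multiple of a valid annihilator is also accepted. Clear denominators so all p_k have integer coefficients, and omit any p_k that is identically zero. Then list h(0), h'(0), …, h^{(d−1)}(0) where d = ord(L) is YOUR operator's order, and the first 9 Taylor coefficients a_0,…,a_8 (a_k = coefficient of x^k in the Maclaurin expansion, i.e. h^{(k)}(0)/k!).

f: a_k = 0, 3, -3/2, 1, -3/4, 3/5, -1/2, 3/7, -3/8, …
g: a_k = 0, -8, 0, 128/3, 0, -2048/5, 0, 32768/7, 0, …
Weyl lclm of L_f,L_g ⇒ L₀ (ord ≤ 4).
L = (-32 - 96·x + 1536·x^2 + 512·x^3)·Dx + (-34 - 64·x + 1440·x^2 + 3072·x^3 + 1024·x^4)·Dx^2 + (-1 + 31·x + 32·x^2 + 512·x^3 + 768·x^4 + 256·x^5)·Dx^3  (order 3).
h: a_k = 0, -5, -3/2, 131/3, -3/4, -409, -1/2, 32771/7, -3/8, …
ICs: h(0) = 0, h′(0) = -5, h′′(0) = -3.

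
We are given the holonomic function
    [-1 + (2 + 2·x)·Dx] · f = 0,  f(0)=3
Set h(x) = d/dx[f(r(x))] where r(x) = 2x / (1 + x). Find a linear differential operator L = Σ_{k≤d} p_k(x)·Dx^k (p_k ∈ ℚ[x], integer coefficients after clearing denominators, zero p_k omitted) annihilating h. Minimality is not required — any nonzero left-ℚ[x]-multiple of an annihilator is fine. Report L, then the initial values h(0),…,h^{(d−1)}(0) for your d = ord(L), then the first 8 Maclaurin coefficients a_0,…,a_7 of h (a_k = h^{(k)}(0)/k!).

f: a_k = 3, 3/2, -3/8, 3/16, -15/128, 21/256, -63/1024, 99/2048, …
Change of var in L_f (x↦r) gives L₀.
h=h₀': d/dx-closure on L₀ ⇒ L.
L = (-3 - 6·x) + (-1 - 4·x - 3·x^2)·Dx  (order 1).
h: a_k = 3, -9, 45/2, -111/2, 1125/8, -2943/8, 15813/16, -43335/16, …
ICs: h(0) = 3.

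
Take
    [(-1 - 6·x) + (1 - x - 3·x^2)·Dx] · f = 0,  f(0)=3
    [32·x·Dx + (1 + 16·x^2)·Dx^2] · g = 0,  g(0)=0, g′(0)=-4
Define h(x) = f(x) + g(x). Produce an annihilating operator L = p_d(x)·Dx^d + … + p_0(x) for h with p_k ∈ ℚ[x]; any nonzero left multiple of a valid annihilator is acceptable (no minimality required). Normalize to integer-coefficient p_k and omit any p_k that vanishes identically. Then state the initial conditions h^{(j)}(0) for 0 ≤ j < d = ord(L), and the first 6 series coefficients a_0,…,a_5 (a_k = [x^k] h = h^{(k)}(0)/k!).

L = (-128 + 512·x + 10560·x^2 + 25344·x^3 + 95904·x^4 + 41472·x^6)·Dx + (37 + 208·x - 206·x^2 + 1476·x^3 + 24336·x^4 + 66528·x^5 + 6912·x^6 + 41472·x^7)·Dx^2 + (-4 - 21·x - 198·x^2 - 90·x^3 - 1775·x^4 + 4080·x^5 + 6336·x^6 + 2304·x^7 + 6912·x^8)·Dx^3  (order 3).
h: a_k = 3, -1, 12, 127/3, 57, -424/5, …
ICs: h(0) = 3, h′(0) = -1, h′′(0) = 24.

f: a_k = 3, 3, 12, 21, 57, 120, …
g: a_k = 0, -4, 0, 64/3, 0, -1024/5, …
Sum ⇒ L₀ = lclm(L_f,L_g) in ℚ(x)⟨Dx⟩.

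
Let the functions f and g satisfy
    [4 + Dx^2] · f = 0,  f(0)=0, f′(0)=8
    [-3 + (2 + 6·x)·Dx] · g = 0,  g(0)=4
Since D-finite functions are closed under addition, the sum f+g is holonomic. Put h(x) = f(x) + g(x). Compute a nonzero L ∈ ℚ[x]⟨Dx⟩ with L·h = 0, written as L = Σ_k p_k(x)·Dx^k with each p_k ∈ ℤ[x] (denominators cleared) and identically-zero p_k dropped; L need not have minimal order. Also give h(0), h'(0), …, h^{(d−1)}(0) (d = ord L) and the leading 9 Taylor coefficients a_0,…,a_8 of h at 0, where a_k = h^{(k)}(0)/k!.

L = (-516 - 1152·x - 1728·x^2) + (56 + 936·x + 3456·x^2 + 3456·x^3)·Dx + (-129 - 288·x - 432·x^2)·Dx^2 + (14 + 234·x + 864·x^2 + 864·x^3)·Dx^3  (order 3).
h: a_k = 4, 14, -9/2, 17/12, -405/32, 26539/960, -15309/256, 22717481/161280, -2814669/8192, …
ICs: h(0) = 4, h′(0) = 14, h′′(0) = -9.

f: a_k = 0, 8, 0, -16/3, 0, 16/15, 0, -32/315, 0, …
g: a_k = 4, 6, -9/2, 27/4, -405/32, 1701/64, -15309/256, 72171/512, -2814669/8192, …
Weyl lclm of L_f,L_g ⇒ L₀ (ord ≤ 3).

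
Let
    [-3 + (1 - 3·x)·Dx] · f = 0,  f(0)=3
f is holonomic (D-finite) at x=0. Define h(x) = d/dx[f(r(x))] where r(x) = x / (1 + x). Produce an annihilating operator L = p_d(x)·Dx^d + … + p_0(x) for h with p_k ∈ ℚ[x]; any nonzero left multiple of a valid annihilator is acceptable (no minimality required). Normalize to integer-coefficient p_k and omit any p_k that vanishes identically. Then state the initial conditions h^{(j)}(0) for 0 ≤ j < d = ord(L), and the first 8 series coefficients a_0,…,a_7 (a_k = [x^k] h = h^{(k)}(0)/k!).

L = 4 + (-1 + 2·x)·Dx  (order 1).
h: a_k = 9, 36, 108, 288, 720, 1728, 4032, 9216, …
ICs: h(0) = 9.

f: a_k = 3, 9, 27, 81, 243, 729, 2187, 6561, …
Substitute x→r, Dx→(1/r')Dx; clear ⇒ L₀.
h=h₀': d/dx-closure on L₀ ⇒ L.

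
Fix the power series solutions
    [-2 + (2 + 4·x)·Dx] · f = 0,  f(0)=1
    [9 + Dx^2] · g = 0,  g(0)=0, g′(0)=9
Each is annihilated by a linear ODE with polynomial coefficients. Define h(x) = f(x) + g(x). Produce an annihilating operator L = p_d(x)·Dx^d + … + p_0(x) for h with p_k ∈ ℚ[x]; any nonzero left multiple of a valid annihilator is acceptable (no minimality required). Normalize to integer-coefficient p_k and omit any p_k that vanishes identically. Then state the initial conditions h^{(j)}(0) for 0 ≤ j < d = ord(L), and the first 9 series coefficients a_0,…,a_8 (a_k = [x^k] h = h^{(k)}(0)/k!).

L = (-27 - 81·x - 81·x^2) + (18 + 117·x + 243·x^2 + 162·x^3)·Dx + (-3 - 9·x - 9·x^2)·Dx^2 + (2 + 13·x + 27·x^2 + 18·x^3)·Dx^3  (order 3).
h: a_k = 1, 10, -1/2, -13, -5/8, 139/20, -21/16, 213/280, -429/128, …
ICs: h(0) = 1, h′(0) = 10, h′′(0) = -1.

f: a_k = 1, 1, -1/2, 1/2, -5/8, 7/8, -21/16, 33/16, -429/128, …
g: a_k = 0, 9, 0, -27/2, 0, 243/40, 0, -729/560, 0, …
h₀=f+g: left-lcm gives L₀, ord ≤ 3.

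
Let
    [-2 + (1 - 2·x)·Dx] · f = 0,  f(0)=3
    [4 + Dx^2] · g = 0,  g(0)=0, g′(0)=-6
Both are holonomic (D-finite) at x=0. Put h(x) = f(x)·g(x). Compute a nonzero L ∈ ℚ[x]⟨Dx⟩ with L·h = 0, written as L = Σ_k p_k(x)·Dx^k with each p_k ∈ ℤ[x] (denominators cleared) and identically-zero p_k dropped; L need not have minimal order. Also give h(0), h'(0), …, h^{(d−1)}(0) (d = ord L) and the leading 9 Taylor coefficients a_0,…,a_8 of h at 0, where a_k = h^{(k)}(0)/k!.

f: a_k = 3, 6, 12, 24, 48, 96, 192, 384, 768, …
g: a_k = 0, -6, 0, 4, 0, -4/5, 0, 8/105, 0, …
L₀ := L_f ⊗_s L_g (sym. prod.), ord ≤ 2.
L = (-4 + 8·x) + 4·Dx + (-1 + 2·x)·Dx^2  (order 2).
h: a_k = 0, -18, -36, -60, -120, -1212/5, -2424/5, -33928/35, -67856/35, …
ICs: h(0) = 0, h′(0) = -18.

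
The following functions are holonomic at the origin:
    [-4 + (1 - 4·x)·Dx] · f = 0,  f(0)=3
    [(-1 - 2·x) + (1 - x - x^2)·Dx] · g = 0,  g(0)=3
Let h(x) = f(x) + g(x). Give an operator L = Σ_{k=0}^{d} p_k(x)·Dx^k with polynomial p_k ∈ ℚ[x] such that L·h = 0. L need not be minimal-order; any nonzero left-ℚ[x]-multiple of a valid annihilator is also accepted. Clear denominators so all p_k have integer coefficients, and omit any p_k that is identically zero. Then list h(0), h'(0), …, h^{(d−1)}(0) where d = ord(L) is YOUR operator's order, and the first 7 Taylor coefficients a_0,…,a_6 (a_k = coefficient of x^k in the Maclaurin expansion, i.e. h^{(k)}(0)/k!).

f: a_k = 3, 12, 48, 192, 768, 3072, 12288, …
g: a_k = 3, 3, 6, 9, 15, 24, 39, …
h₀=f+g: left-lcm gives L₀, ord ≤ 2.
L = (-16 - 72·x + 24·x^2 - 32·x^3) + (28 - 38·x - 54·x^2 + 16·x^3 - 64·x^4)·Dx + (-3 + 17·x - 23·x^2 + 14·x^3 - 4·x^4 - 16·x^5)·Dx^2  (order 2).
h: a_k = 6, 15, 54, 201, 783, 3096, 12327, …
ICs: h(0) = 6, h′(0) = 15.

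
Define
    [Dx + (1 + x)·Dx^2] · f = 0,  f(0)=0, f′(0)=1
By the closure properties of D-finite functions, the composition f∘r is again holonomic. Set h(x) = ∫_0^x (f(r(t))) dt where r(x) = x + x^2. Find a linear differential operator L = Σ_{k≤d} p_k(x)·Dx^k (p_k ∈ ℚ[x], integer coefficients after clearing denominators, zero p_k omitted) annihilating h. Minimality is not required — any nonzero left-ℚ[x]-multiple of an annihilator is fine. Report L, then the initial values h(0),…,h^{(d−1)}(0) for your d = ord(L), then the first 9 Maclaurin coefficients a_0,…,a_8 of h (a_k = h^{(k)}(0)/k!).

L = (-1 + 2·x + 2·x^2)·Dx^2 + (1 + 3·x + 3·x^2 + 2·x^3)·Dx^3  (order 3).
h: a_k = 0, 0, 1/2, 1/6, -1/6, 1/20, 1/30, -1/21, 1/56, …
ICs: h(0) = 0, h′(0) = 0, h′′(0) = 1.

f: a_k = 0, 1, -1/2, 1/3, -1/4, 1/5, -1/6, 1/7, -1/8, …
f∘r: x↦r, Dx↦Dx/r' in L_f ⇒ L₀.
∫: right-multiply L₀ by Dx.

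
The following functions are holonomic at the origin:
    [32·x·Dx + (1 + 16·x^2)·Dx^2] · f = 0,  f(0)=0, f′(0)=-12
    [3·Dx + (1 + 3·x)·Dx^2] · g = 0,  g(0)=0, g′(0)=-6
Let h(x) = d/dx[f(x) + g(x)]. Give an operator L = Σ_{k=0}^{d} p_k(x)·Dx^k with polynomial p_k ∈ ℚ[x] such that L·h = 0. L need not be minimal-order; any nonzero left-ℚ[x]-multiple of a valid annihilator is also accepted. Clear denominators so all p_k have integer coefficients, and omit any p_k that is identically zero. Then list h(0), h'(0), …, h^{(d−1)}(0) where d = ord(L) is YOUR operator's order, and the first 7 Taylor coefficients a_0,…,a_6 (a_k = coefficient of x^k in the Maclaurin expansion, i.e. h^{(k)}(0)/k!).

L = (-96 - 864·x + 4608·x^2 + 4608·x^3) + (-50 - 192·x + 672·x^2 + 9216·x^3 + 9216·x^4)·Dx + (-3 + 23·x + 96·x^2 + 512·x^3 + 2304·x^4 + 2304·x^5)·Dx^2  (order 2).
h: a_k = -18, 18, 138, 162, -3558, 1458, 44778, …
ICs: h(0) = -18, h′(0) = 18.

f: a_k = 0, -12, 0, 64, 0, -3072/5, 0, …
g: a_k = 0, -6, 9, -18, 81/2, -486/5, 243, …
h₀=f+g: left-lcm gives L₀, ord ≤ 4.
h=h₀': d/dx-closure on L₀ ⇒ L.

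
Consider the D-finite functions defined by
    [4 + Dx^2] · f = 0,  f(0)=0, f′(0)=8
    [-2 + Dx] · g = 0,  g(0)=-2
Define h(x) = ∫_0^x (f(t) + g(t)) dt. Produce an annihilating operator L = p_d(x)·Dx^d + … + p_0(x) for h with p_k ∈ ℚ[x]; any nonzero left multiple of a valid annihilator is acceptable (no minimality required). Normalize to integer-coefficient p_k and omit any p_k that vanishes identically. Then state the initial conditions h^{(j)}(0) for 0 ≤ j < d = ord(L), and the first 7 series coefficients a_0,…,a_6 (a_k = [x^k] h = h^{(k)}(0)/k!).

L = -8·Dx + 4·Dx^2 - 2·Dx^3 + Dx^4  (order 4).
h: a_k = 0, -2, 2, -4/3, -2, -4/15, 4/45, …
ICs: h(0) = 0, h′(0) = -2, h′′(0) = 4, h′′′(0) = -8.

f: a_k = 0, 8, 0, -16/3, 0, 16/15, 0, …
g: a_k = -2, -4, -4, -8/3, -4/3, -8/15, -8/45, …
L₀ := lclm(L_f,L_g); ord L₀ ≤ 2+1.
∫: right-multiply L₀ by Dx.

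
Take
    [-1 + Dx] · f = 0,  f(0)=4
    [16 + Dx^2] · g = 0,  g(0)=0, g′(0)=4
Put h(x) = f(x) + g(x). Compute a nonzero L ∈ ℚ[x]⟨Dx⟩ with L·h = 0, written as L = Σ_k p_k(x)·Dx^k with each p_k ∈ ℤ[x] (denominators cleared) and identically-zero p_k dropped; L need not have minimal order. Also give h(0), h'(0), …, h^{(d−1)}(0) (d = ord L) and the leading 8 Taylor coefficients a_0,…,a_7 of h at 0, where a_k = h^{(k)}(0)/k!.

f: a_k = 4, 4, 2, 2/3, 1/6, 1/30, 1/180, 1/1260, …
g: a_k = 0, 4, 0, -32/3, 0, 128/15, 0, -1024/315, …
Sum ⇒ L₀ = lclm(L_f,L_g) in ℚ(x)⟨Dx⟩.
L = -16 + 16·Dx - Dx^2 + Dx^3  (order 3).
h: a_k = 4, 8, 2, -10, 1/6, 257/30, 1/180, -13/4, …
ICs: h(0) = 4, h′(0) = 8, h′′(0) = 4.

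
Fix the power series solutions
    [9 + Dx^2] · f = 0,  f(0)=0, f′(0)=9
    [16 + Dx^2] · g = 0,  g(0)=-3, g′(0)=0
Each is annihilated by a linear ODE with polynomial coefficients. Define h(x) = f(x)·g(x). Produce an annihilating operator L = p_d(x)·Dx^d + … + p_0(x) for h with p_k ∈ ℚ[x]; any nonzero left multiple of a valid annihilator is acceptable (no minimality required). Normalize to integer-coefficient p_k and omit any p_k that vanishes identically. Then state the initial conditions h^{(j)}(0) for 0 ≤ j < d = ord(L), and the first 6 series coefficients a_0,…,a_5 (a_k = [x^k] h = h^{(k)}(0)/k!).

f: a_k = 0, 9, 0, -27/2, 0, 243/40, …
g: a_k = -3, 0, 24, 0, -32, 0, …
Sym-product of L_f,L_g gives L₀ (≤ ord 4).
L = 49 + 50·Dx^2 + Dx^4  (order 4).
h: a_k = 0, -27, 0, 513/2, 0, -25209/40, …
ICs: h(0) = 0, h′(0) = -27, h′′(0) = 0, h′′′(0) = 1539.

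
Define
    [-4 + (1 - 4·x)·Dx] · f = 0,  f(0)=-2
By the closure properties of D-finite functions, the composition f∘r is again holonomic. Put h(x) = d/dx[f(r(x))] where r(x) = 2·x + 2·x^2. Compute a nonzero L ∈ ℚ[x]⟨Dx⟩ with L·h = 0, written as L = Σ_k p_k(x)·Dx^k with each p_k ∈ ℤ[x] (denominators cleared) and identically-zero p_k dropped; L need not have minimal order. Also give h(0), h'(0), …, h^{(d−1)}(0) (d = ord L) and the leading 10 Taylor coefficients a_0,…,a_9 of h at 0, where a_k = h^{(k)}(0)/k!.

L = (18 + 48·x + 48·x^2) + (-1 + 6·x + 24·x^2 + 16·x^3)·Dx  (order 1).
h: a_k = -16, -288, -3840, -45568, -506880, -5412864, -56197120, -571539456, -5721882624, -56576573440, …
ICs: h(0) = -16.

f: a_k = -2, -8, -32, -128, -512, -2048, -8192, -32768, -131072, -524288, …
h₀=f(r): pull back L_f along r ⇒ L₀.
Differentiate: ansatz ord ≤ ord L₀ ⇒ L.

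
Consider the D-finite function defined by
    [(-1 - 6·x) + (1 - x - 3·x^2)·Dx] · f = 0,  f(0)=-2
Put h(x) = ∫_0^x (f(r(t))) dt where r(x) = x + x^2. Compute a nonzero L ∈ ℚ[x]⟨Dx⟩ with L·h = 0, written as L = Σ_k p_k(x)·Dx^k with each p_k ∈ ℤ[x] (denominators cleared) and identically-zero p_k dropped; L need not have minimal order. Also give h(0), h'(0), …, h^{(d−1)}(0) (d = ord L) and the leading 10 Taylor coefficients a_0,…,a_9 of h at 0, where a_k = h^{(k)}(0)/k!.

L = (1 + 8·x + 18·x^2 + 12·x^3)·Dx + (-1 + x + 4·x^2 + 6·x^3 + 3·x^4)·Dx^2  (order 2).
h: a_k = 0, -2, -1, -10/3, -15/2, -88/5, -137/3, -836/7, -1275/4, -7802/9, …
ICs: h(0) = 0, h′(0) = -2.

f: a_k = -2, -2, -8, -14, -38, -80, -194, -434, -1016, -2318, …
h₀=f(r): pull back L_f along r ⇒ L₀.
∫: right-multiply L₀ by Dx.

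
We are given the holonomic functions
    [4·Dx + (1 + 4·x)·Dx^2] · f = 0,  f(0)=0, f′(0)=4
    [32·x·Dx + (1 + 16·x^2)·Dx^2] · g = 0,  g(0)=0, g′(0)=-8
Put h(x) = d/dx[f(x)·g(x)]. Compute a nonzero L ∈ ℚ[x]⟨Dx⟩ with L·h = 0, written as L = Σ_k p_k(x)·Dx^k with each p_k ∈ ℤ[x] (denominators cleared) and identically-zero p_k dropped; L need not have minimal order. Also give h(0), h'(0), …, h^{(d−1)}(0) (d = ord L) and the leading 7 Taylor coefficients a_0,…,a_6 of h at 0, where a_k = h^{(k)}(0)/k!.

f: a_k = 0, 4, -8, 64/3, -64, 1024/5, -2048/3, …
g: a_k = 0, -8, 0, 128/3, 0, -2048/5, 0, …
L₀ := L_f ⊗_s L_g (sym. prod.), ord ≤ 4.
h=h₀': d/dx-closure on L₀ ⇒ L.
L = (1536 + 11264·x + 81920·x^2 + 638976·x^3 + 1966080·x^4 + 3407872·x^5 + 4194304·x^7) + (288 + 7936·x + 78848·x^2 + 495616·x^3 + 2228224·x^4 + 6094848·x^5 + 9175040·x^6 + 3145728·x^7 + 14680064·x^8)·Dx + (48 + 1024·x + 12288·x^2 + 79872·x^3 + 368640·x^4 + 1277952·x^5 + 3145728·x^6 + 4718592·x^7 + 3145728·x^8 + 8388608·x^9)·Dx^2 + (5 + 72·x + 592·x^2 + 3584·x^3 + 16896·x^4 + 61440·x^5 + 172032·x^6 + 393216·x^7 + 589824·x^8 + 524288·x^9 + 1048576·x^10)·Dx^3  (order 3).
h: a_k = 0, -64, 192, 0, 2560/3, -212992/15, 630784/15, …
ICs: h(0) = 0, h′(0) = -64, h′′(0) = 384.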